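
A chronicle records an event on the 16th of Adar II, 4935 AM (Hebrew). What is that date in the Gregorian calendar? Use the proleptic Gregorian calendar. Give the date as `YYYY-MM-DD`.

Julian Day Number of the source date = 2150296.
Converting JDN 2150296 to the Gregorian calendar gives 18 March 1175 CE.

1175-03-18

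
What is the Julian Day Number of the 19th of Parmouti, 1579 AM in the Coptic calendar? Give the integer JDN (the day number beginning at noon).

2401622

Equivalently 26 April 1863 (Gregorian).
JDN 2299161 is 15 October 1582 CE (Gregorian); the target day is +102461 days from there, so JDN = 2401622.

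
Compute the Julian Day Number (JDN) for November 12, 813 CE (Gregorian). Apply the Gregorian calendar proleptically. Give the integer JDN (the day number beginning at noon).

JDN 2400001 is 17 November 1858 CE (Gregorian), MJD 0; the target day is −381683 days from there, so JDN = 2018318.

2018318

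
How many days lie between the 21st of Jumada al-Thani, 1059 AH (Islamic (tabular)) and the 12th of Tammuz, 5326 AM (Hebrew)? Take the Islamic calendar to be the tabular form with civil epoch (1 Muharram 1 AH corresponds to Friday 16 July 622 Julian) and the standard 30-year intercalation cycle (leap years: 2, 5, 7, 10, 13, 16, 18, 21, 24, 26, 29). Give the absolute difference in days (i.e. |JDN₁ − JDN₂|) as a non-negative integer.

30309

JDN of the first date = 2323528.
JDN of the second date = 2293219.
|2293219 − 2323528| = 30309.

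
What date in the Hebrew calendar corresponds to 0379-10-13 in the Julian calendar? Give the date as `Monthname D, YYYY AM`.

Julian Day Number of the source date = 1859773.
Converting JDN 1859773 to the Hebrew calendar gives 16 Cheshvan 4140 AM.

Cheshvan 16, 4140 AM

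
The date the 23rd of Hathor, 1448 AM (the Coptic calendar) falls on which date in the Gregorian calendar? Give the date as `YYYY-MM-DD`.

1731-12-01

Julian Day Number of the source date = 2353629.
Converting JDN 2353629 to the Gregorian calendar gives 1 December 1731 CE.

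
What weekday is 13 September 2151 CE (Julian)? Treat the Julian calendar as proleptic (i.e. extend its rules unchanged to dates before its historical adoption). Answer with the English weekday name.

In the Gregorian calendar this is 27 September 2151 (JDN 2506966).
JDN 2506966 mod 7 = 0, and JDN 0 was a Monday, so this is a Monday.

Monday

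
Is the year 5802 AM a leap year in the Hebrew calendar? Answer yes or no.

Hebrew year 5802 is year 7 of its 19-year Metonic cycle; leap years are at positions 3, 6, 8, 11, 14, 17, 19, so it is a common year (12 months).

no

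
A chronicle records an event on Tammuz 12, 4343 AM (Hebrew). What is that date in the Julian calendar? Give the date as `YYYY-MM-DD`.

0583-07-08

Both dates share Julian Day Number 1934187; in the Julian calendar that is 8 July 583 CE.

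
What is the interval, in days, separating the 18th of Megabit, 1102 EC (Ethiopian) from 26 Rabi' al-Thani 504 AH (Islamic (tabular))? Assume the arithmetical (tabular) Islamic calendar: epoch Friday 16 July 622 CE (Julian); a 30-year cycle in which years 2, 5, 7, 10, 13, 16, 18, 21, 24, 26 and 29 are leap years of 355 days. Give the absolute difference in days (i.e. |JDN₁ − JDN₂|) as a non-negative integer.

242

JDN of the first date = 2126558.
JDN of the second date = 2126800.
|2126800 − 2126558| = 242.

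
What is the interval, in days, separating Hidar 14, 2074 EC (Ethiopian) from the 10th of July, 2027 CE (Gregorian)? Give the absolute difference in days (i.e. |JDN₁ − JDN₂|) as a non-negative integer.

19860

First date → JDN 2481457; second date → JDN 2461597.
The interval is |2481457 − 2461597| = 19860 days.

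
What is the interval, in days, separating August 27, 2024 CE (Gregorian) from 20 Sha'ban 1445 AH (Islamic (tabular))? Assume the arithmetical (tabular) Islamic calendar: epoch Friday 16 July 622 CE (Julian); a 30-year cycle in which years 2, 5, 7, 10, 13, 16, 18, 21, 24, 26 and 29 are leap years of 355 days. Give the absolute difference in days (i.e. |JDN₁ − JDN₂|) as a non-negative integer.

179

JDN of the first date = 2460550.
JDN of the second date = 2460371.
|2460371 − 2460550| = 179.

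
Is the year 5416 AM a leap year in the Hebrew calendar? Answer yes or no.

no

Hebrew year 5416 is year 1 of its 19-year Metonic cycle; leap years are at positions 3, 6, 8, 11, 14, 17, 19, so it is a common year (12 months).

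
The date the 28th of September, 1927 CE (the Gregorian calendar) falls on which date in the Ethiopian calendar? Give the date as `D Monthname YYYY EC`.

Both dates share Julian Day Number 2425152; in the Ethiopian calendar that is 17 Meskerem 1920 EC.

17 Meskerem 1920 EC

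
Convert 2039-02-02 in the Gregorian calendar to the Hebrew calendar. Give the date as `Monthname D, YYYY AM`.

Shevat 8, 5799 AM

Julian Day Number of the source date = 2465822.
Converting JDN 2465822 to the Hebrew calendar gives 8 Shevat 5799 AM.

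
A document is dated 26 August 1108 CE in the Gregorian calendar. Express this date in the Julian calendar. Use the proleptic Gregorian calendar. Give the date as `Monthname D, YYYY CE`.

August 19, 1108 CE

At this point the Julian calendar is 7 days behind the Gregorian.
26 August 1108 Gregorian − 7 days → 19 August 1108 Julian.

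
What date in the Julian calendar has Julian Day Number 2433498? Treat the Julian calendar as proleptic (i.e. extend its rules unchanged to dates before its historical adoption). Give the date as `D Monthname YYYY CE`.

22 July 1950 CE

JDN 2433498 is 4 August 1950 in the Gregorian calendar.
In the Julian calendar that day is 22 July 1950 CE.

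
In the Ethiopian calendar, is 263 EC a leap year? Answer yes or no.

263 mod 4 = 3; in the Ethiopian calendar a year is leap when year mod 4 = 3, so it is a leap year.

yes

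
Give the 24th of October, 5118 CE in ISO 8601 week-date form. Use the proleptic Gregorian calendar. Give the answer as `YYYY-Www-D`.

The weekday is Thursday (ISO weekday 4).
That Thursday belongs to ISO week 43 of ISO year 5118.

5118-W43-4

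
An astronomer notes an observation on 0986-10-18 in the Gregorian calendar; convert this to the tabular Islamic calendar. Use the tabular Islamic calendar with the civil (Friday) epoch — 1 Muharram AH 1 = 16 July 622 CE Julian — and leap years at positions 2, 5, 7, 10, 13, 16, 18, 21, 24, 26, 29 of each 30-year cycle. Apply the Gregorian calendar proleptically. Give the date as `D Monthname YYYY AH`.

6 Jumada al-Thani 376 AH

Both dates share Julian Day Number 2081480; in the tabular Islamic calendar that is 6 Jumada al-Thani 376 AH.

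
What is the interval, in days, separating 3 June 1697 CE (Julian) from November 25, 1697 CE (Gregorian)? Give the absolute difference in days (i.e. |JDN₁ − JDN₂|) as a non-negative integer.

165

JDN of the first date = 2341041.
JDN of the second date = 2341206.
|2341206 − 2341041| = 165.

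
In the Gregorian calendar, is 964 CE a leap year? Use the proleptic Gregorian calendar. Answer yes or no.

964 is divisible by 4 and not by 100, so it is a leap year.

yes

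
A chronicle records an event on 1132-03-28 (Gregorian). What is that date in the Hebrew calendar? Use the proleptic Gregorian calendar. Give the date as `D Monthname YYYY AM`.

3 Nisan 4892 AM

Both dates share Julian Day Number 2134601; in the Hebrew calendar that is 3 Nisan 4892 AM.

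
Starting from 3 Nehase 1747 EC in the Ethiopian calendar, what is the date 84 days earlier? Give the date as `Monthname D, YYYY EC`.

Ginbot 9, 1747 EC

The starting date is JDN 2362279; 2362279 − 84 = 2362195.
JDN 2362195 corresponds to Ginbot 9, 1747 EC.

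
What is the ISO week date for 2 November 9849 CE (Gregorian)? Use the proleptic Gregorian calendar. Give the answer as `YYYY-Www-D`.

The weekday is Friday (ISO weekday 5).
That Friday belongs to ISO week 44 of ISO year 9849.

9849-W44-5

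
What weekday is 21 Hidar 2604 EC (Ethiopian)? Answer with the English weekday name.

This is JDN 2675047 (6 December 2611 Gregorian).
JDN 2675047 mod 7 = 4, and JDN 0 was a Monday, so this is a Friday.

Friday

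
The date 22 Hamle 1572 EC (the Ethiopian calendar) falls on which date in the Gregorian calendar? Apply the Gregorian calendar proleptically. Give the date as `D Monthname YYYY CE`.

26 July 1580 CE

Both dates share Julian Day Number 2298350; in the Gregorian calendar that is 26 July 1580 CE.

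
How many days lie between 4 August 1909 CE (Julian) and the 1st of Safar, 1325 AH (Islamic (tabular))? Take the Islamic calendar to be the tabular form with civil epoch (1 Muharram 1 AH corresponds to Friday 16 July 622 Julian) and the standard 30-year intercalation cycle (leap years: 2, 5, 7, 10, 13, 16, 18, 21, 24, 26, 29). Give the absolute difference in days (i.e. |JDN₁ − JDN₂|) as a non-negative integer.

885

JDN of the first date = 2418536.
JDN of the second date = 2417651.
|2417651 − 2418536| = 885.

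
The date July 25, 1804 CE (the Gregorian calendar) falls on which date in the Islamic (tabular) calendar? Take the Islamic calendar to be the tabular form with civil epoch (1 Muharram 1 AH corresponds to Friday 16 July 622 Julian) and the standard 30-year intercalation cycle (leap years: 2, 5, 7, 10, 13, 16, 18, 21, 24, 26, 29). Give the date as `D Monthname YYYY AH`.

Julian Day Number of the source date = 2380163.
Converting JDN 2380163 to the tabular Islamic calendar gives 16 Rabi' al-Thani 1219 AH.

16 Rabi' al-Thani 1219 AH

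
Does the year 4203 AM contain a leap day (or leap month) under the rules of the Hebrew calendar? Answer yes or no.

no

Hebrew year 4203 is year 4 of its 19-year Metonic cycle; leap years are at positions 3, 6, 8, 11, 14, 17, 19, so it is a common year (12 months).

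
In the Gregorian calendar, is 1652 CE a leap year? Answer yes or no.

yes

1652 is divisible by 4 and not by 100, so it is a leap year.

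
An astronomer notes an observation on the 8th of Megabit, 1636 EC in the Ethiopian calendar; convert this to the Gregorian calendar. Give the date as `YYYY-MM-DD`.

Julian Day Number of the source date = 2321592.
Converting JDN 2321592 to the Gregorian calendar gives 14 March 1644 CE.

1644-03-14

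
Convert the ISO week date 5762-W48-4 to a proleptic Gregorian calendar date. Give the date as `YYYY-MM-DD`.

5762-12-02

ISO week 1 of 5762 is the week containing the first Thursday of 5762.
Week 48, day 4 (Thursday) lands on 5762-12-02.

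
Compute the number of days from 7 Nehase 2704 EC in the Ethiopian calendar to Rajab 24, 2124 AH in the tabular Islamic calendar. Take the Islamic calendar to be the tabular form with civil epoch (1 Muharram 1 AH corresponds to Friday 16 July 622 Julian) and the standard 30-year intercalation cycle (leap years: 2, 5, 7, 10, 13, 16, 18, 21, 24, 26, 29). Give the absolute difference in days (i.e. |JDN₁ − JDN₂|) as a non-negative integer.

10868

JDN of the first date = 2711828.
JDN of the second date = 2700960.
|2700960 − 2711828| = 10868.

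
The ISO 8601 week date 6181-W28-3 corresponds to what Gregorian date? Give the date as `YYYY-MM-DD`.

ISO week 1 of 6181 is the week containing the first Thursday of 6181.
Week 28, day 3 (Wednesday) lands on 6181-07-11.

6181-07-11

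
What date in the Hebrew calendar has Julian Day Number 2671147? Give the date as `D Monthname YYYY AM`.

8 Nisan 6361 AM

The Gregorian equivalent of JDN 2671147 is 2 April 2601.
In the Hebrew calendar that day is 8 Nisan 6361 AM.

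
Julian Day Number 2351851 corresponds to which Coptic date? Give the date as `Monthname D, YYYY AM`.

The Gregorian equivalent of JDN 2351851 is 18 January 1727.
In the Coptic calendar that day is Tobi 12, 1443 AM.

Tobi 12, 1443 AM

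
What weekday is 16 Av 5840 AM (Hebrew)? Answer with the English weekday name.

This is JDN 2480978 (1 August 2080 Gregorian).
JDN 2480978 mod 7 = 3, and JDN 0 was a Monday, so this is a Thursday.

Thursday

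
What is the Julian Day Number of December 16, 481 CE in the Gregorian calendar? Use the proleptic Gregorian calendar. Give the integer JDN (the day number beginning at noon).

JDN 2451545 is 1 January 2000 CE (Gregorian); the target day is −554453 days from there, so JDN = 1897092.

1897092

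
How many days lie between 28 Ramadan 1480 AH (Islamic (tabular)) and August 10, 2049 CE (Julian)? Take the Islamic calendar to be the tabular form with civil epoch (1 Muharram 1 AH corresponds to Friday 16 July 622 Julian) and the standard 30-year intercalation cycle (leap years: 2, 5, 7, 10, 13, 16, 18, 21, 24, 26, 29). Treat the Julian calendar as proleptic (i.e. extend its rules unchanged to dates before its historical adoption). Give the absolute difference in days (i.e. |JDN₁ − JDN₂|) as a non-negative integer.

3134

First date → JDN 2472811; second date → JDN 2469677.
The interval is |2472811 − 2469677| = 3134 days.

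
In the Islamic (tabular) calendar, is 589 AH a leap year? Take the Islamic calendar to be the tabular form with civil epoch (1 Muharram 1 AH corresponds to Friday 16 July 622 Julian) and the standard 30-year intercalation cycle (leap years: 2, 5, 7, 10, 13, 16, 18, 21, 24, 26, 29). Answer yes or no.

Year 589 AH is year 19 of its 30-year cycle; leap positions are 2, 5, 7, 10, 13, 16, 18, 21, 24, 26, 29, so it is a common year (354 days).

no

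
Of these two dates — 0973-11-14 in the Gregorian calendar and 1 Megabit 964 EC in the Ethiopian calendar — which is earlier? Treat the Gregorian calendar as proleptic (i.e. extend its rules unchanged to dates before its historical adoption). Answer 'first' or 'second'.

Converting both to JDN: 2076759 vs 2076137; the smaller is the second.

second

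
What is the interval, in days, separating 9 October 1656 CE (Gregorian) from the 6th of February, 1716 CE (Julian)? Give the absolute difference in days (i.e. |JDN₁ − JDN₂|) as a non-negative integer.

21679

First date → JDN 2326184; second date → JDN 2347863.
The interval is |2326184 − 2347863| = 21679 days.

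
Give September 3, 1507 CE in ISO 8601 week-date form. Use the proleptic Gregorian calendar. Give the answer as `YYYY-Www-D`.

The weekday is Tuesday (ISO weekday 2).
That Tuesday belongs to ISO week 36 of ISO year 1507.

1507-W36-2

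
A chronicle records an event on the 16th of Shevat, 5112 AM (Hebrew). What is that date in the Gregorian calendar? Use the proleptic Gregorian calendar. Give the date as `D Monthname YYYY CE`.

10 February 1352 CE

Julian Day Number of the source date = 2214908.
Converting JDN 2214908 to the Gregorian calendar gives 10 February 1352 CE.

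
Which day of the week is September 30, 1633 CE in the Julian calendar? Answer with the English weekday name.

In the Gregorian calendar this is 10 October 1633 (JDN 2317784).
2317784 ≡ 0 (mod 7); counting from Monday = 0 gives Monday.

Monday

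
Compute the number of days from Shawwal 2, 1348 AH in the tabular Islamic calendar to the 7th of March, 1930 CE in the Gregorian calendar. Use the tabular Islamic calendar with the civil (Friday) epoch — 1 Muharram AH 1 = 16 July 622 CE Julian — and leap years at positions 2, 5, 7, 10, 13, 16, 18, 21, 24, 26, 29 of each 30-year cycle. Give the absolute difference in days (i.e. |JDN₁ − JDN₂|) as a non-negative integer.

4

JDN of the first date = 2426039.
JDN of the second date = 2426043.
|2426043 − 2426039| = 4.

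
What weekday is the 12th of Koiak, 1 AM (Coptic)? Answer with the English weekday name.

Monday

This is JDN 1825131 (8 December 284 Gregorian).
1825131 ≡ 0 (mod 7); counting from Monday = 0 gives Monday.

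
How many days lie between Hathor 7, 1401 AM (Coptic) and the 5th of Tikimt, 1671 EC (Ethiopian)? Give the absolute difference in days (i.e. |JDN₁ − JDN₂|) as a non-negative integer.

First date → JDN 2336446; second date → JDN 2334222.
The interval is |2336446 − 2334222| = 2224 days.

2224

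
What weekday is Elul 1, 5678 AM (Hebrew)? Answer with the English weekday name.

Friday

In the Gregorian calendar this is 9 August 1918 (JDN 2421815).
JDN 2421815 mod 7 = 4, and JDN 0 was a Monday, so this is a Friday.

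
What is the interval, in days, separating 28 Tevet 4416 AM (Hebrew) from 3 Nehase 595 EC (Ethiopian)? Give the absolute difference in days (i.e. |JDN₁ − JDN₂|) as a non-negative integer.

First date → JDN 1960661; second date → JDN 1941511.
The interval is |1960661 − 1941511| = 19150 days.

19150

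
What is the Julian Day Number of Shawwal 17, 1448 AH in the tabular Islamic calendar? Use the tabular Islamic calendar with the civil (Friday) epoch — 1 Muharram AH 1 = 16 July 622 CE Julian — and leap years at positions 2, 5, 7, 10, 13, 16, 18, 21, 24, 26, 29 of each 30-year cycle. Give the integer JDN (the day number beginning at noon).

Equivalently 26 March 2027 (Gregorian).
JDN 2400001 is 17 November 1858 CE (Gregorian), MJD 0; the target day is +61490 days from there, so JDN = 2461491.

2461491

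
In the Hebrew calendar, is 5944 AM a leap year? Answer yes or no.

no

Hebrew year 5944 is year 16 of its 19-year Metonic cycle; leap years are at positions 3, 6, 8, 11, 14, 17, 19, so it is a common year (12 months).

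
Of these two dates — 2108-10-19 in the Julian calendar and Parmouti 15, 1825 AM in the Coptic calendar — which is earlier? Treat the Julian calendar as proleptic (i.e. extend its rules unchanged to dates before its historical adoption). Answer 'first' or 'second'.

The two dates have Julian Day Numbers 2491297 and 2491470 respectively.
Since 2491297 < 2491470, the first date comes first.

first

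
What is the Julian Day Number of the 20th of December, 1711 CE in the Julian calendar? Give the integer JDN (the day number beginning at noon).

Equivalently 31 December 1711 (Gregorian).
JDN 2299161 is 15 October 1582 CE (Gregorian); the target day is +47193 days from there, so JDN = 2346354.

2346354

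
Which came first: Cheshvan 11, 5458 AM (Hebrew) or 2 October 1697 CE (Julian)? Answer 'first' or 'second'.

second

The two dates have Julian Day Numbers 2341176 and 2341162 respectively.
Since 2341162 < 2341176, the second date comes first.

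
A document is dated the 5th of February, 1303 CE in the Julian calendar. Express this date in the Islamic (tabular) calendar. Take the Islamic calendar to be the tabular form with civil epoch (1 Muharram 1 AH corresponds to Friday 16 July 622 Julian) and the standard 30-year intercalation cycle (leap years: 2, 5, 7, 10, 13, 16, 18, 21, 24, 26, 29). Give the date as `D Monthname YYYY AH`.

16 Jumada al-Thani 702 AH

Julian Day Number of the source date = 2197014.
Converting JDN 2197014 to the tabular Islamic calendar gives 16 Jumada al-Thani 702 AH.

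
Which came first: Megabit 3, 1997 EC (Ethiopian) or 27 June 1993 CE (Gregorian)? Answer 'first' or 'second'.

First date → JDN 2453442; second date → JDN 2449166.
JDN 2449166 < JDN 2453442, so the second date is earlier.

second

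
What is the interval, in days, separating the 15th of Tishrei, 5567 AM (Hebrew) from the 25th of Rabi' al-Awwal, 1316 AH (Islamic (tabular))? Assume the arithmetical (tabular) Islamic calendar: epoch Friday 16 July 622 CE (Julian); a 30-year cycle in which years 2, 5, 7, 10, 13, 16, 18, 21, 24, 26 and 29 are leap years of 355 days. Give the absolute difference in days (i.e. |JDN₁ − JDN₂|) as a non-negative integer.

JDN of the first date = 2380957.
JDN of the second date = 2414515.
|2414515 − 2380957| = 33558.

33558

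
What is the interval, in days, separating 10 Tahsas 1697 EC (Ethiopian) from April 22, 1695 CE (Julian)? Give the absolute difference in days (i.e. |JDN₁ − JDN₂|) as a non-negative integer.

3516

First date → JDN 2343784; second date → JDN 2340268.
The interval is |2343784 − 2340268| = 3516 days.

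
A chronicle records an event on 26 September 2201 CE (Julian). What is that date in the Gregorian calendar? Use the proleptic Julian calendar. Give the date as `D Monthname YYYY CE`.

The Julian–Gregorian offset here is 15 days (Julian trailing).
26 September 2201 Julian + 15 days → 11 October 2201 Gregorian.

11 October 2201 CE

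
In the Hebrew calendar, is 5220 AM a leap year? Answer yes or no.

yes

Hebrew year 5220 is year 14 of its 19-year Metonic cycle; leap years are at positions 3, 6, 8, 11, 14, 17, 19, so it is a leap year (13 months).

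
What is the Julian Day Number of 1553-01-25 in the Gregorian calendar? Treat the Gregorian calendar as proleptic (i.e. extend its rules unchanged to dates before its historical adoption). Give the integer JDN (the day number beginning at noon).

2288306

JDN 2299161 is 15 October 1582 CE (Gregorian); the target day is −10855 days from there, so JDN = 2288306.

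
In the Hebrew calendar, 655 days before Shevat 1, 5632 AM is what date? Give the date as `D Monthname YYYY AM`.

24 Adar II 5630 AM

JDN of Shevat 1, 5632 AM = 2404804.
2404804 − 655 = 2404149.
JDN 2404149 in the Hebrew calendar is 24 Adar II 5630 AM.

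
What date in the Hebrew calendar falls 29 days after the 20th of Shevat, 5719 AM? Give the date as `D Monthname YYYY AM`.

Counting 29 days forward from JDN 2436598 reaches JDN 2436627, which is 19 Adar I 5719 AM.

19 Adar I 5719 AM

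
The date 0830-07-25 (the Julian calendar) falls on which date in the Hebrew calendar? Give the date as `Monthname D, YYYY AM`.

Av 1, 4590 AM

Both dates share Julian Day Number 2024421; in the Hebrew calendar that is 1 Av 4590 AM.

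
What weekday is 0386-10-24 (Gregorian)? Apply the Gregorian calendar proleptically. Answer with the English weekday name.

Friday

1862340 ≡ 4 (mod 7); counting from Monday = 0 gives Friday.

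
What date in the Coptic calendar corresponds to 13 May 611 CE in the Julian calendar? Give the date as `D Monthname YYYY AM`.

The source date corresponds to 16 May 611 in the proleptic Gregorian calendar (JDN 1944358).
That day falls on 18 Pashons 327 AM in the Coptic calendar.

18 Pashons 327 AM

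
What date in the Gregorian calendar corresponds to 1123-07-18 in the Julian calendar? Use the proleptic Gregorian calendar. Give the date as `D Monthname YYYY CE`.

25 July 1123 CE

The Julian–Gregorian offset here is 7 days (Julian trailing).
18 July 1123 Julian + 7 days → 25 July 1123 Gregorian.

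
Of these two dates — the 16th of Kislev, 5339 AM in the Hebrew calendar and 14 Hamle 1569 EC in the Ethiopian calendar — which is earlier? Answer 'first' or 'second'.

First date → JDN 2297741; second date → JDN 2297246.
JDN 2297246 < JDN 2297741, so the second date is earlier.

second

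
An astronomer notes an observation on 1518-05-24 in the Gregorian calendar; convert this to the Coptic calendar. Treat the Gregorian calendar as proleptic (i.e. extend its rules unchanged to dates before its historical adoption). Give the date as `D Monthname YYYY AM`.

19 Pashons 1234 AM

Julian Day Number of the source date = 2275641.
Converting JDN 2275641 to the Coptic calendar gives 19 Pashons 1234 AM.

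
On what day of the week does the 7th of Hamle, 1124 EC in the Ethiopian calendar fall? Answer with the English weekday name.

Friday

Equivalently 8 July 1132 Gregorian, JDN 2134703.
2134703 ≡ 4 (mod 7); counting from Monday = 0 gives Friday.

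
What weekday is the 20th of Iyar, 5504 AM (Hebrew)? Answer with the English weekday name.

Saturday

Equivalently 2 May 1744 Gregorian, JDN 2358165.
2358165 ≡ 5 (mod 7); counting from Monday = 0 gives Saturday.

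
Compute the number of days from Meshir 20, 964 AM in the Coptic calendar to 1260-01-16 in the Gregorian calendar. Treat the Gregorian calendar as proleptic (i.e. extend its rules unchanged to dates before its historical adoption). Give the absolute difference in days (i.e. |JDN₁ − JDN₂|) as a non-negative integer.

First date → JDN 2176935; second date → JDN 2181281.
The interval is |2176935 − 2181281| = 4346 days.

4346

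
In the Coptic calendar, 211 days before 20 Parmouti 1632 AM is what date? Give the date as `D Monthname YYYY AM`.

The starting date is JDN 2420982; 2420982 − 211 = 2420771.
JDN 2420771 corresponds to 19 Thout 1632 AM.

19 Thout 1632 AM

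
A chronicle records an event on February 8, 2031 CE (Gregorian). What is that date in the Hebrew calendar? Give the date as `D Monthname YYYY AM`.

Both dates share Julian Day Number 2462906; in the Hebrew calendar that is 15 Shevat 5791 AM.

15 Shevat 5791 AM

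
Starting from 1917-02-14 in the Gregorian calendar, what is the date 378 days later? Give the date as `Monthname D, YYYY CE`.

February 27, 1918 CE

JDN of 1917-02-14 = 2421274.
2421274 + 378 = 2421652.
JDN 2421652 in the Gregorian calendar is February 27, 1918 CE.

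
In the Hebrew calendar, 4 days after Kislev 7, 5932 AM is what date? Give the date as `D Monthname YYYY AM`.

Counting 4 days forward from JDN 2514340 reaches JDN 2514344, which is 11 Kislev 5932 AM.

11 Kislev 5932 AM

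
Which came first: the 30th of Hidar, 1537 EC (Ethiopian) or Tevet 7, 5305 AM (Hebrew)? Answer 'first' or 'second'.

first

Converting both to JDN: 2285334 vs 2285360; the smaller is the first.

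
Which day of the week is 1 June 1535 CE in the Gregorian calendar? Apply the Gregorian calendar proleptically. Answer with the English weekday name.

Saturday

2281858 ≡ 5 (mod 7); counting from Monday = 0 gives Saturday.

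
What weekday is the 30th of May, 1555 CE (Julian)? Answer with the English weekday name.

Thursday

This is JDN 2289171 (9 June 1555 Gregorian).
2289171 ≡ 3 (mod 7); counting from Monday = 0 gives Thursday.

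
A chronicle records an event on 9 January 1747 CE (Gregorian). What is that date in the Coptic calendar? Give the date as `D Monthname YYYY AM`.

Julian Day Number of the source date = 2359147.
Converting JDN 2359147 to the Coptic calendar gives 3 Tobi 1463 AM.

3 Tobi 1463 AM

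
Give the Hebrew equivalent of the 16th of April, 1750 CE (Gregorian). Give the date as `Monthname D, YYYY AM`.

Nisan 10, 5510 AM

Julian Day Number of the source date = 2360340.
Converting JDN 2360340 to the Hebrew calendar gives 10 Nisan 5510 AM.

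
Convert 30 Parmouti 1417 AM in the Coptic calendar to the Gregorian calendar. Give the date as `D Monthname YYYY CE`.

6 May 1701 CE

Both dates share Julian Day Number 2342463; in the Gregorian calendar that is 6 May 1701 CE.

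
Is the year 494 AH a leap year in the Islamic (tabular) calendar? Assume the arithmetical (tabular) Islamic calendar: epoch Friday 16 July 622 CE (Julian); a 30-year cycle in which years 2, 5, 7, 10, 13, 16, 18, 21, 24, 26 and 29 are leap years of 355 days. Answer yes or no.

no

Year 494 AH is year 14 of its 30-year cycle; leap positions are 2, 5, 7, 10, 13, 16, 18, 21, 24, 26, 29, so it is a common year (354 days).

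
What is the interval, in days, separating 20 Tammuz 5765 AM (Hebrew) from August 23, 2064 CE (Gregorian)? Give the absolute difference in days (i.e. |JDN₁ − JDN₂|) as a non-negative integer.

21577

First date → JDN 2453579; second date → JDN 2475156.
The interval is |2453579 − 2475156| = 21577 days.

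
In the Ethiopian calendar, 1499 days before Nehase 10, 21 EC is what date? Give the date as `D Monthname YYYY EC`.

Counting 1499 days back from JDN 1731865 reaches JDN 1730366, which is 2 Hamle 17 EC.

2 Hamle 17 EC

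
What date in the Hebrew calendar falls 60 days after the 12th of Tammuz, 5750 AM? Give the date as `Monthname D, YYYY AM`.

JDN of the 12th of Tammuz, 5750 AM = 2448078.
2448078 + 60 = 2448138.
JDN 2448138 in the Hebrew calendar is Elul 13, 5750 AM.

Elul 13, 5750 AM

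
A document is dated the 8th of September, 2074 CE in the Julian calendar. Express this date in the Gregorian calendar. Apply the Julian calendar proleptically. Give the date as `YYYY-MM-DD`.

The Julian–Gregorian offset here is 13 days (Julian trailing).
8 September 2074 Julian + 13 days → 21 September 2074 Gregorian.

2074-09-21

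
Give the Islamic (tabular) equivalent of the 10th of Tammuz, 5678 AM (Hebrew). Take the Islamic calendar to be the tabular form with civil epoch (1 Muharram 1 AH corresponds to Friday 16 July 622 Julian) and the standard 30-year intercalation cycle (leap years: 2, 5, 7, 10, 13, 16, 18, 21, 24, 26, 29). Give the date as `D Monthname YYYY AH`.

11 Ramadan 1336 AH

Both dates share Julian Day Number 2421765; in the tabular Islamic calendar that is 11 Ramadan 1336 AH.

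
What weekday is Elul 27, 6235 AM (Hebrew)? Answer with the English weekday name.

This is JDN 2625306 (28 September 2475 Gregorian).
2625306 ≡ 5 (mod 7); counting from Monday = 0 gives Saturday.

Saturday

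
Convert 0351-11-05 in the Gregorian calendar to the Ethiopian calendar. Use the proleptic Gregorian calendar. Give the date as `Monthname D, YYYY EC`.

Julian Day Number of the source date = 1849568.
Converting JDN 1849568 to the Ethiopian calendar gives 7 Hidar 344 EC.

Hidar 7, 344 EC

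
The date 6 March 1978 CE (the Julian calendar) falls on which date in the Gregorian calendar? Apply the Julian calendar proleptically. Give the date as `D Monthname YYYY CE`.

19 March 1978 CE

For dates in this range the Gregorian date is 13 days ahead of the Julian.
6 March 1978 Julian + 13 days → 19 March 1978 Gregorian.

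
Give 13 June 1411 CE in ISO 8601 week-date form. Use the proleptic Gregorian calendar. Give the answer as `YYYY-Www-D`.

The weekday is Thursday (ISO weekday 4).
That Thursday belongs to ISO week 24 of ISO year 1411.

1411-W24-4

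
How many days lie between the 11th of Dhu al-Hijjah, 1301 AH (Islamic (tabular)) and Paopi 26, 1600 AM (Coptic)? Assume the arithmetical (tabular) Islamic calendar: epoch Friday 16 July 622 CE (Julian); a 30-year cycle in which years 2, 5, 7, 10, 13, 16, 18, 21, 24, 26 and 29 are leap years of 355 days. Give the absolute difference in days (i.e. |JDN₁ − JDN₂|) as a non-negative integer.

332

First date → JDN 2409452; second date → JDN 2409120.
The interval is |2409452 − 2409120| = 332 days.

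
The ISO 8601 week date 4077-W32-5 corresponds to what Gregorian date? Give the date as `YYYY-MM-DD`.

ISO week 1 of 4077 is the week containing the first Thursday of 4077.
Week 32, day 5 (Friday) lands on 4077-08-13.

4077-08-13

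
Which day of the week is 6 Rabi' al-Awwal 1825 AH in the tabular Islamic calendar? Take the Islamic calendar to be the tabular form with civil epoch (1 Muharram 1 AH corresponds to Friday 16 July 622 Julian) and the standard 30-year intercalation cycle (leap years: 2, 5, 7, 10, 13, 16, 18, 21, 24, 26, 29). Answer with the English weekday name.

Equivalently 29 May 2392 Gregorian, JDN 2594869.
2594869 ≡ 4 (mod 7); counting from Monday = 0 gives Friday.

Friday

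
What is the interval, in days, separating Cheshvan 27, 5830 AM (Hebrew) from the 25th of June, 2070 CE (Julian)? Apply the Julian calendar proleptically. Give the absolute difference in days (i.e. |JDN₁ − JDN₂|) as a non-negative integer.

First date → JDN 2477062; second date → JDN 2477301.
The interval is |2477062 − 2477301| = 239 days.

239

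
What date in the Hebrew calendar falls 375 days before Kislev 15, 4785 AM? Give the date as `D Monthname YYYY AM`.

24 Cheshvan 4784 AM

Counting 375 days back from JDN 2095398 reaches JDN 2095023, which is 24 Cheshvan 4784 AM.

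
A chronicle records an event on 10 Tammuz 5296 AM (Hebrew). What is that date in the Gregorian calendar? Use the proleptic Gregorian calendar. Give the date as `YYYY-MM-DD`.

Both dates share Julian Day Number 2282262; in the Gregorian calendar that is 9 July 1536 CE.

1536-07-09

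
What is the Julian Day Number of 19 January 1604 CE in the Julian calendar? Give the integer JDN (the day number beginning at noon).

2306937

Equivalently 29 January 1604 (Gregorian).
JDN 2451545 is 1 January 2000 CE (Gregorian); the target day is −144608 days from there, so JDN = 2306937.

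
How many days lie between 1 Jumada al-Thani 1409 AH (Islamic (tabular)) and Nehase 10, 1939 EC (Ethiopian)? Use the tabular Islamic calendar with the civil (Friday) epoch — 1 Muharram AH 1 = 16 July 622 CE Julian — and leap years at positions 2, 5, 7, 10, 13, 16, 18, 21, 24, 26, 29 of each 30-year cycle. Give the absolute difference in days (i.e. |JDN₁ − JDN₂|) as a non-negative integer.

JDN of the first date = 2447536.
JDN of the second date = 2432414.
|2432414 − 2447536| = 15122.

15122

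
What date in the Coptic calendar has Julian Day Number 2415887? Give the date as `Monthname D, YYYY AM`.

Pashons 9, 1618 AM

JDN 2415887 is 17 May 1902 in the Gregorian calendar.
In the Coptic calendar that day is Pashons 9, 1618 AM.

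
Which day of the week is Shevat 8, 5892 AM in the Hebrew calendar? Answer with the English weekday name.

This is JDN 2499782 (26 January 2132 Gregorian).
2499782 ≡ 5 (mod 7); counting from Monday = 0 gives Saturday.

Saturday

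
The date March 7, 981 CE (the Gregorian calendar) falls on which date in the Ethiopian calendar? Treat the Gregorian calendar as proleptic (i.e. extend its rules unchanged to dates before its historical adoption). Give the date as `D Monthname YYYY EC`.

Julian Day Number of the source date = 2079429.
Converting JDN 2079429 to the Ethiopian calendar gives 6 Megabit 973 EC.

6 Megabit 973 EC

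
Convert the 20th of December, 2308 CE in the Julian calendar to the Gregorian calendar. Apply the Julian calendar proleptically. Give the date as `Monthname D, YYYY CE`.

January 5, 2309 CE

For dates in this range the Gregorian date is 16 days ahead of the Julian.
20 December 2308 Julian + 16 days → 5 January 2309 Gregorian.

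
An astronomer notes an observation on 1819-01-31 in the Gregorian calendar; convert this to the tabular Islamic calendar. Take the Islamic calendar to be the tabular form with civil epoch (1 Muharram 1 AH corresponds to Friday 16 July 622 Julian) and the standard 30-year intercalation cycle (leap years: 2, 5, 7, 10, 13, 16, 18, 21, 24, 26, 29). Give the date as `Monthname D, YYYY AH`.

Julian Day Number of the source date = 2385466.
Converting JDN 2385466 to the tabular Islamic calendar gives 4 Rabi' al-Thani 1234 AH.

Rabi' al-Thani 4, 1234 AH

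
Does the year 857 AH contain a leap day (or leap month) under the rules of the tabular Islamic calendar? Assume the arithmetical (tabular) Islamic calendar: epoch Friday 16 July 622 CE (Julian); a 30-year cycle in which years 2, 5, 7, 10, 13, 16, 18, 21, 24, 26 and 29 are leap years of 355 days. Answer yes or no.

no

Year 857 AH is year 17 of its 30-year cycle; leap positions are 2, 5, 7, 10, 13, 16, 18, 21, 24, 26, 29, so it is a common year (354 days).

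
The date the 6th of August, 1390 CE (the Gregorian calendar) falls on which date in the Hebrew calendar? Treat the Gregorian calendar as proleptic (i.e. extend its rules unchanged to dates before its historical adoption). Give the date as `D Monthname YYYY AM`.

Julian Day Number of the source date = 2228965.
Converting JDN 2228965 to the Hebrew calendar gives 17 Av 5150 AM.

17 Av 5150 AM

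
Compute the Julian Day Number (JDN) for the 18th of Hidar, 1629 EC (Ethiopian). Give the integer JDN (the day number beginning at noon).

In the Gregorian calendar the same day is 24 November 1636.
JDN 2299161 is 15 October 1582 CE (Gregorian); the target day is +19764 days from there, so JDN = 2318925.

2318925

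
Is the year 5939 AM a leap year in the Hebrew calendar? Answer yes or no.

yes

Hebrew year 5939 is year 11 of its 19-year Metonic cycle; leap years are at positions 3, 6, 8, 11, 14, 17, 19, so it is a leap year (13 months).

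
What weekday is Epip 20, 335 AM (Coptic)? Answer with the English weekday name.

Equivalently 17 July 619 Gregorian, JDN 1947342.
JDN 1947342 mod 7 = 5, and JDN 0 was a Monday, so this is a Saturday.

Saturday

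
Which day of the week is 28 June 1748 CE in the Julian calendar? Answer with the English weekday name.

Tuesday

In the Gregorian calendar this is 9 July 1748 (JDN 2359694).
Since JDN mod 7 = 1 (0 = Monday), the day is Tuesday.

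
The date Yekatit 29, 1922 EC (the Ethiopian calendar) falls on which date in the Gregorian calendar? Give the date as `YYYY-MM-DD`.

Julian Day Number of the source date = 2426044.
Converting JDN 2426044 to the Gregorian calendar gives 8 March 1930 CE.

1930-03-08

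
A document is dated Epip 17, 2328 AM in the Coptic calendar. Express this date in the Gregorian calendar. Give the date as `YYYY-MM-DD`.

Both dates share Julian Day Number 2675283; in the Gregorian calendar that is 29 July 2612 CE.

2612-07-29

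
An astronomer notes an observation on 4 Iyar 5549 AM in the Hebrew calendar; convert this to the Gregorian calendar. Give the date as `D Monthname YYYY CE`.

30 April 1789 CE

Julian Day Number of the source date = 2374599.
Converting JDN 2374599 to the Gregorian calendar gives 30 April 1789 CE.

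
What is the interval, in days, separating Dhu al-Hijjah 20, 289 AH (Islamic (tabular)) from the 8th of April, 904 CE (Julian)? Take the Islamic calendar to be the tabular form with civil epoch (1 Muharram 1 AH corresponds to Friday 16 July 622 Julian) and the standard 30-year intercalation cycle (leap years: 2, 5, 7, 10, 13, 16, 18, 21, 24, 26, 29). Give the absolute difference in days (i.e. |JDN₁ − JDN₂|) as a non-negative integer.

JDN of the first date = 2050842.
JDN of the second date = 2051342.
|2051342 − 2050842| = 500.

500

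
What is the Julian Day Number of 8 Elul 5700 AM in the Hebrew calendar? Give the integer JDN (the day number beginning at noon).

2429884

Equivalently 11 September 1940 (Gregorian).
JDN 2400001 is 17 November 1858 CE (Gregorian), MJD 0; the target day is +29883 days from there, so JDN = 2429884.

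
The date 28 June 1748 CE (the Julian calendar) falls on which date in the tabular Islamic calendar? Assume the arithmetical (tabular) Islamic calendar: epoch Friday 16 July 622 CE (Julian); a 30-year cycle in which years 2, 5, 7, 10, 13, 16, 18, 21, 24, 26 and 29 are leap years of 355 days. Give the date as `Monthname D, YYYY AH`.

Rajab 13, 1161 AH

Both dates share Julian Day Number 2359694; in the tabular Islamic calendar that is 13 Rajab 1161 AH.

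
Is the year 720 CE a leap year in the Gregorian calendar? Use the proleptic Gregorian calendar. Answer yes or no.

yes

720 is divisible by 4 and not by 100, so it is a leap year.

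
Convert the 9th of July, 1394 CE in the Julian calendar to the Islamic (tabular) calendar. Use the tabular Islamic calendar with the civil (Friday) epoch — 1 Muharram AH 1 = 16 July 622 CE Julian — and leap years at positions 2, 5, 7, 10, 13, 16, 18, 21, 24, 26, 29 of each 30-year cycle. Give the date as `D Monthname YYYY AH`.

Julian Day Number of the source date = 2230406.
Converting JDN 2230406 to the tabular Islamic calendar gives 10 Ramadan 796 AH.

10 Ramadan 796 AH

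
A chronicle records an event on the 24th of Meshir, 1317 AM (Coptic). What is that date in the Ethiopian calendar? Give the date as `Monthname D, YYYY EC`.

Both dates share Julian Day Number 2305872; in the Ethiopian calendar that is 24 Yekatit 1593 EC.

Yekatit 24, 1593 EC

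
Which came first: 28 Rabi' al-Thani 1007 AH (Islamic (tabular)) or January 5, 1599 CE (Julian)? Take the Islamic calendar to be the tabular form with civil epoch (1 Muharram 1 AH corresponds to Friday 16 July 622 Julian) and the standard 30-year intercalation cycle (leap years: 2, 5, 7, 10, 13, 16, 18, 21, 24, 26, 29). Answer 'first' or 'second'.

Converting both to JDN: 2305049 vs 2305097; the smaller is the first.

first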